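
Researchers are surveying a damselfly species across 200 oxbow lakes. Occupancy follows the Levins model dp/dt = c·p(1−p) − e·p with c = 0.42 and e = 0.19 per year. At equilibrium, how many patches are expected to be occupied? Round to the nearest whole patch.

110

p* = 1 − e/c = 1 − 0.19/0.42 = 0.5476.
Expected occupied patches = N × p* = 200 × 0.5476 = 109.52 ≈ 110.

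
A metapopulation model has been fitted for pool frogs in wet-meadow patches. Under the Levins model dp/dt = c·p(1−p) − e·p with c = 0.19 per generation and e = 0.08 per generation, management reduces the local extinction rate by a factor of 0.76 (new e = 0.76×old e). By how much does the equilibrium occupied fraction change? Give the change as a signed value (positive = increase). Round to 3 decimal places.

Before: p* = 1 − 0.08/0.19 = 0.5789.
After the change, c = 0.19, e = 0.0608, so p* = 1 − 0.0608/0.19 = 0.6800.
Δp* = 0.6800 − 0.5789 = +0.1011.

0.101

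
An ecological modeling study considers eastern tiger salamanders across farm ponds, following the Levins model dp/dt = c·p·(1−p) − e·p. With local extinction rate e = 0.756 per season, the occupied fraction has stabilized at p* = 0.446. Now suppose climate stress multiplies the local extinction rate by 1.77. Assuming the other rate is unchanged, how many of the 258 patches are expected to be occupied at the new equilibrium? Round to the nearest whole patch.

5

Balance c(1−p*) = e gives c = e/(1 − 0.44600) = 0.756/0.55400 = 1.36462.
New p* = 1 − e/c = 1 − 1.33812/1.36462 = 0.01942.
Expected occupied = 258 × 0.01942 = 5.01 ≈ 5.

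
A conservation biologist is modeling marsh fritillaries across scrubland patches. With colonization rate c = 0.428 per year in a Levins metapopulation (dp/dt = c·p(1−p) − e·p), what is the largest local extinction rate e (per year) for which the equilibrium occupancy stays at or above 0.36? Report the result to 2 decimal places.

0.27

1 − e/c ≥ 0.36 ⇒ e ≤ c(1 − 0.36) = 0.428 × 0.6400.
e_max = 0.2739.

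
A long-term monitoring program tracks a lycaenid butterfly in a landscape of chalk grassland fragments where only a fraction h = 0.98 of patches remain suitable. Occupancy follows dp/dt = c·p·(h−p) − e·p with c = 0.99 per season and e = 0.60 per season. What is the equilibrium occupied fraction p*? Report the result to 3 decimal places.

0.374

Setting dp/dt = 0 and dividing by p* gives c·(h−p*) = e.
So p* = h − e/c = 0.98 − 0.60/0.99 = 0.98 − 0.6061 = 0.3739.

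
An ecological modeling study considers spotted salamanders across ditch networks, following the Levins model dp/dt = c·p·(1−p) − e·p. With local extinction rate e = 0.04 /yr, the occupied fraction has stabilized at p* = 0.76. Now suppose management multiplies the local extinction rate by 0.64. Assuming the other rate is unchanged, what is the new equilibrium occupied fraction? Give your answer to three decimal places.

Balance c(1−p*) = e gives c = e/(1 − 0.76000) = 0.04/0.24000 = 0.16667.
New p* = 1 − e/c = 1 − 0.02560/0.16667 = 0.84640.

0.846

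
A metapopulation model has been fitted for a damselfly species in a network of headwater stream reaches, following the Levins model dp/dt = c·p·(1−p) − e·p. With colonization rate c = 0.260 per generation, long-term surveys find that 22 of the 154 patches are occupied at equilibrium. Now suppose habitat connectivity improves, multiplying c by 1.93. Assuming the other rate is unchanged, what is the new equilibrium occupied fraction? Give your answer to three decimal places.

0.556

Observed p* = 22/154 = 0.14286.
Balance c(1−p*) = e gives e = 0.260×(1 − 0.14286) = 0.22286.
New p* = 1 − e/c = 1 − 0.22286/0.50180 = 0.55588.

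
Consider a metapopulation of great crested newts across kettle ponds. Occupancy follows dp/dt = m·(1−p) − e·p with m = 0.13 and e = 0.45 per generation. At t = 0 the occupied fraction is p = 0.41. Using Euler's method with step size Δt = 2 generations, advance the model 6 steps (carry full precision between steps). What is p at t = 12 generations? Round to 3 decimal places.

Update rule: p ← p + [m·(1−p) − e·p]·Δt with Δt = 2.
t = 2: p = 0.41000 + (-0.21560) = 0.19440
t = 4: p = 0.19440 + (+0.03450) = 0.22890
t = 6: p = 0.22890 + (-0.00552) = 0.22338
t = 8: p = 0.22338 + (+0.00088) = 0.22426
t = 10: p = 0.22426 + (-0.00014) = 0.22412
t = 12: p = 0.22412 + (+0.00002) = 0.22414

0.224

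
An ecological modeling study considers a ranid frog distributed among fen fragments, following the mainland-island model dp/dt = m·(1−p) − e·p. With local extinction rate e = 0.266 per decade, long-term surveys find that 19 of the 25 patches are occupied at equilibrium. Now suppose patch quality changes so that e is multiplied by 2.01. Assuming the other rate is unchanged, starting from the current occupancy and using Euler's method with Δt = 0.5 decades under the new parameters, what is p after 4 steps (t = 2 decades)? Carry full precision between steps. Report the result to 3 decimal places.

Observed p* = 19/25 = 0.76000.
Balance m(1−p*) = e·p* gives m = e·p*/(1−p*) = 0.266×0.76000/0.24000 = 0.84233.
Starting from p₀ = 0.76000; update p ← p + (dp/dt)·Δt with the new parameters.
t = 0.5: p = 0.76000 + (-0.10209) = 0.65791
t = 1: p = 0.65791 + (-0.03180) = 0.62611
t = 1.5: p = 0.62611 + (-0.00991) = 0.61620
t = 2: p = 0.61620 + (-0.00309) = 0.61312

0.613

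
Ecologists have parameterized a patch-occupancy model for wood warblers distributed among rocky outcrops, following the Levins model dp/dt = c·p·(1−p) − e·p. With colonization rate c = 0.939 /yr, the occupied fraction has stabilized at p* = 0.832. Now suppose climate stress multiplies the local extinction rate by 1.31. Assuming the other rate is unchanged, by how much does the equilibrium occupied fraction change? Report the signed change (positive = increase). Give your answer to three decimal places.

Balance c(1−p*) = e gives e = 0.939×(1 − 0.83200) = 0.15775.
New p* = 1 − e/c = 1 − 0.20665/0.93900 = 0.77993.
Δp* = 0.77993 − 0.83200 = -0.05207.

-0.052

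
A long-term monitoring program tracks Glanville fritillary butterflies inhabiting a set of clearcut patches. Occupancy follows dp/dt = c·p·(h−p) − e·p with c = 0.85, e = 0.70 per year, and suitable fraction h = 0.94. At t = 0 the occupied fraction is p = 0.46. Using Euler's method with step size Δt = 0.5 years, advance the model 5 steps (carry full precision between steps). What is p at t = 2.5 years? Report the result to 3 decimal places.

Update rule: p ← p + [c·p·(h−p) − e·p]·Δt with Δt = 0.5.
step 1: Δp = -0.06716, p = 0.39284
step 2: Δp = -0.04614, p = 0.34670
step 3: Δp = -0.03392, p = 0.31277
step 4: Δp = -0.02609, p = 0.28668
step 5: Δp = -0.02074, p = 0.26594

0.266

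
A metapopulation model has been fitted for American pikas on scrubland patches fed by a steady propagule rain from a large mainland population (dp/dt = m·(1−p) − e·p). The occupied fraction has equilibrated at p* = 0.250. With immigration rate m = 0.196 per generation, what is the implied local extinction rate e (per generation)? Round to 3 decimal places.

At equilibrium m(1−p*) = e·p*, so e = m(1−p*)/p*.
e = 0.196 × 0.7500 / 0.250 = 0.5880.

0.588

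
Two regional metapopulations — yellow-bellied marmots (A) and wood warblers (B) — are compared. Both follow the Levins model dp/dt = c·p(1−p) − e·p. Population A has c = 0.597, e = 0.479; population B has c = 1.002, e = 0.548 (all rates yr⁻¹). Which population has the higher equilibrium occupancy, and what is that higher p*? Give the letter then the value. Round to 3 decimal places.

A: p*_A = 1 − 0.479/0.597 = 0.1977.
B: p*_B = 1 − 0.548/1.002 = 0.4531.
B is higher at 0.4531.

B, 0.453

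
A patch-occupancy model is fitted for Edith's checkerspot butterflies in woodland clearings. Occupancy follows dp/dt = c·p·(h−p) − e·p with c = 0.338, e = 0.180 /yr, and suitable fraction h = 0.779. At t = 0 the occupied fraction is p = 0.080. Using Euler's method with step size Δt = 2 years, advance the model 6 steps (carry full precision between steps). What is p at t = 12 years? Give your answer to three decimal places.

Update rule: p ← p + [c·p·(h−p) − e·p]·Δt with Δt = 2.
step 1: Δp = +0.00900, p = 0.08900
step 2: Δp = +0.00947, p = 0.09848
step 3: Δp = +0.00985, p = 0.10833
step 4: Δp = +0.01012, p = 0.11844
step 5: Δp = +0.01025, p = 0.12869
step 6: Δp = +0.01024, p = 0.13894

0.139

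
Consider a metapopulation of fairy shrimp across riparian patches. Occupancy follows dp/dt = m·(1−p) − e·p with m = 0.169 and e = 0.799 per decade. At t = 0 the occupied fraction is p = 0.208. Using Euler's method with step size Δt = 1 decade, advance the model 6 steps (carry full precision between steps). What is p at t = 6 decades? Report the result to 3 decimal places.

0.175

Update rule: p ← p + [m·(1−p) − e·p]·Δt with Δt = 1.
step 1: Δp = -0.03234, p = 0.17566
step 2: Δp = -0.00104, p = 0.17462
step 3: Δp = -0.00003, p = 0.17459
step 4: Δp = -0.00000, p = 0.17459
step 5: Δp = -0.00000, p = 0.17459
step 6: Δp = -0.00000, p = 0.17459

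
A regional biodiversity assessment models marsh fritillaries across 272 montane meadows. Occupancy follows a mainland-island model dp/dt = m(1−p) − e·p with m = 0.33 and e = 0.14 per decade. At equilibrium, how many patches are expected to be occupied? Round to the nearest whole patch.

191

p* = m/(m+e) = 0.33/0.4700 = 0.7021.
Expected occupied patches = N × p* = 272 × 0.7021 = 190.98 ≈ 191.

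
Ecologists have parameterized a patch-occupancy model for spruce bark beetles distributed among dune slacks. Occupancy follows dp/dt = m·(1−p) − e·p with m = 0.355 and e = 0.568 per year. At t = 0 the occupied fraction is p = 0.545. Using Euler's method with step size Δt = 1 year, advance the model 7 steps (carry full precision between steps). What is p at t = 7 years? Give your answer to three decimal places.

0.385

Update rule: p ← p + [m·(1−p) − e·p]·Δt with Δt = 1.
step 1: Δp = -0.14804, p = 0.39697
step 2: Δp = -0.01140, p = 0.38557
step 3: Δp = -0.00088, p = 0.38469
step 4: Δp = -0.00007, p = 0.38462
step 5: Δp = -0.00001, p = 0.38462
step 6: Δp = -0.00000, p = 0.38462
step 7: Δp = -0.00000, p = 0.38462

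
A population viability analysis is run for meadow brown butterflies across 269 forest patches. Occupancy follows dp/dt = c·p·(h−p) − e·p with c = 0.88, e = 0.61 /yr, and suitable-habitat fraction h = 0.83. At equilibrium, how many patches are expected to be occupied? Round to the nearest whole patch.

37

p* = h − e/c = 0.83 − 0.6932 = 0.1368.
Expected occupied patches = N × p* = 269 × 0.1368 = 36.80 ≈ 37.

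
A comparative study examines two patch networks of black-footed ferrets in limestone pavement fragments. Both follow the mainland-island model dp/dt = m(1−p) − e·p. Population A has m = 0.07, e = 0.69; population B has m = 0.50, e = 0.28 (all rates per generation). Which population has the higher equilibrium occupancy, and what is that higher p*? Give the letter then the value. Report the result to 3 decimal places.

A: p*_A = m/(m+e) = 0.07/0.7600 = 0.0921.
B: p*_B = 0.50/0.7800 = 0.6410.
B is higher at 0.6410.

B, 0.641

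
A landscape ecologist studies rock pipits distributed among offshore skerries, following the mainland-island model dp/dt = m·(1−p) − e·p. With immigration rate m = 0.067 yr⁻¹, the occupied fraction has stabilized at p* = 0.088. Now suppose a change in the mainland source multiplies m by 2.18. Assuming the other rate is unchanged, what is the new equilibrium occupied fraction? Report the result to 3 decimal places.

0.174

Balance m(1−p*) = e·p* gives e = m(1−p*)/p* = 0.067×0.91200/0.08800 = 0.69436.
New p* = m/(m+e) = 0.14606/(0.14606+0.69436) = 0.17379.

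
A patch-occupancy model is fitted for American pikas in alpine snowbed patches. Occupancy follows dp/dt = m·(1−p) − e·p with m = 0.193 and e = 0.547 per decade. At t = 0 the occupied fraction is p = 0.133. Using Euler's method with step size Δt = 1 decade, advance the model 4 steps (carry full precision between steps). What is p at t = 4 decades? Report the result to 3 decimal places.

Update rule: p ← p + [m·(1−p) − e·p]·Δt with Δt = 1.
  1  |  dp/dt·Δt = +0.094580  |  p_1 = 0.227580
  2  |  dp/dt·Δt = +0.024591  |  p_2 = 0.252171
  3  |  dp/dt·Δt = +0.006394  |  p_3 = 0.258564
  4  |  dp/dt·Δt = +0.001662  |  p_4 = 0.260227

0.260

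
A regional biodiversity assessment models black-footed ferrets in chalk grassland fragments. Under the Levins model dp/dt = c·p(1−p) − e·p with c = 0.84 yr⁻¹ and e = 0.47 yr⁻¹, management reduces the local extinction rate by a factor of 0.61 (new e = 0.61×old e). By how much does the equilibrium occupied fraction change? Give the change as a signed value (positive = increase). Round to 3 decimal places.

Before: p* = 1 − 0.47/0.84 = 0.4405.
After the change, c = 0.84, e = 0.2867, so p* = 1 − 0.2867/0.84 = 0.6587.
Δp* = 0.6587 − 0.4405 = +0.2182.

0.218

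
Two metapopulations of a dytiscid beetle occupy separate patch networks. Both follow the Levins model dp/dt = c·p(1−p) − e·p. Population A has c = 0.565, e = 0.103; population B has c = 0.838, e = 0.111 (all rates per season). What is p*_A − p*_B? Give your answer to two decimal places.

-0.05

A: p*_A = 1 − 0.103/0.565 = 0.8177.
B: p*_B = 1 − 0.111/0.838 = 0.8675.
p*_A − p*_B = 0.8177 − 0.8675 = -0.0498.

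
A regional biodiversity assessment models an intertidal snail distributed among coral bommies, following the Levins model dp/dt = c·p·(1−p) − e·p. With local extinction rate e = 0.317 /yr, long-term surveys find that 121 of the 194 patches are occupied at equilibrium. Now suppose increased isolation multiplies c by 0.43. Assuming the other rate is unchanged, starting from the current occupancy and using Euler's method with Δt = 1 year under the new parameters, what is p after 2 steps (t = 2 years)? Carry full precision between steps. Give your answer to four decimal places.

Observed p* = 121/194 = 0.62371.
Balance c(1−p*) = e gives c = e/(1 − 0.62371) = 0.317/0.37629 = 0.84244.
Starting from p₀ = 0.62371; update p ← p + (dp/dt)·Δt with the new parameters.
p: 0.62371 → 0.51101  (Δp = -0.11270)
p: 0.51101 → 0.43954  (Δp = -0.07147)

0.4395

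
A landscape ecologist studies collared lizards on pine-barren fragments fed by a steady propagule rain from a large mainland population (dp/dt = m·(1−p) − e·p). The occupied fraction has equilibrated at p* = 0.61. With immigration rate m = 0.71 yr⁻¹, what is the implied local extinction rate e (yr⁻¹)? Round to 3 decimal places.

At equilibrium m(1−p*) = e·p*, so e = m(1−p*)/p*.
e = 0.71 × 0.3900 / 0.61 = 0.4539.

0.454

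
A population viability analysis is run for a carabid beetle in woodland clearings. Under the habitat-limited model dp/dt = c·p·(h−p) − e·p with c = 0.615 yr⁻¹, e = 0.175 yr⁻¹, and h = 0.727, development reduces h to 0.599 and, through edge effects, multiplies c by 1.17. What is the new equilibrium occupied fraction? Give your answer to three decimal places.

Before: p* = h − e/c = 0.727 − 0.175/0.615 = 0.727 − 0.2846 = 0.4424.
After: c = 0.71955, e = 0.175, h = 0.599; p* = 0.599 − 0.175/0.71955 = 0.3558.

0.356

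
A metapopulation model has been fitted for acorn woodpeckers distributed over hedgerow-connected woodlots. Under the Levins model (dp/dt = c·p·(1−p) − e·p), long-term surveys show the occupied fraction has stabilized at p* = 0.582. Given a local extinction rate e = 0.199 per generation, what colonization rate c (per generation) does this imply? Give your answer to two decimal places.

At equilibrium c(1−p*) = e, so c = e/(1−p*).
c = 0.199/(1 − 0.582) = 0.199/0.4180 = 0.4761.

0.48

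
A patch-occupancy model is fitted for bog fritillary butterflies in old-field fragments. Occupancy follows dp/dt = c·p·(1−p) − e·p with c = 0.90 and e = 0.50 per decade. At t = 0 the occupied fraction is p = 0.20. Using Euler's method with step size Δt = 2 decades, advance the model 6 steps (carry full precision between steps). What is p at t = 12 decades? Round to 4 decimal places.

Update rule: p ← p + [c·p·(1−p) − e·p]·Δt with Δt = 2.
  1  |  dp/dt·Δt = +0.088000  |  p_1 = 0.288000
  2  |  dp/dt·Δt = +0.081101  |  p_2 = 0.369101
  3  |  dp/dt·Δt = +0.050057  |  p_3 = 0.419158
  4  |  dp/dt·Δt = +0.019078  |  p_4 = 0.438236
  5  |  dp/dt·Δt = +0.004897  |  p_5 = 0.443133
  6  |  dp/dt·Δt = +0.001046  |  p_6 = 0.444179

0.4442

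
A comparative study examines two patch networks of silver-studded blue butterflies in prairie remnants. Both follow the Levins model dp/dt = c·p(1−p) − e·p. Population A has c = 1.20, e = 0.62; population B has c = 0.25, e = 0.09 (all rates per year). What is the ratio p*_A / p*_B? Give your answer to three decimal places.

0.755

A: p*_A = 1 − 0.62/1.20 = 0.4833.
B: p*_B = 1 − 0.09/0.25 = 0.6400.
p*_A / p*_B = 0.4833/0.6400 = 0.7552.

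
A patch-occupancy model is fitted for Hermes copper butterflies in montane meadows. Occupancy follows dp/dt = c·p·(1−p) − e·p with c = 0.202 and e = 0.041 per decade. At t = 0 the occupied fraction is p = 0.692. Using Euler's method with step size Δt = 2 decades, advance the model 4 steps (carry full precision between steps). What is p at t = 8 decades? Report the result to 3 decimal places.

Update rule: p ← p + [c·p·(1−p) − e·p]·Δt with Δt = 2.
t = 2: p = 0.69200 + (+0.02936) = 0.72136
t = 4: p = 0.72136 + (+0.02205) = 0.74341
t = 6: p = 0.74341 + (+0.01610) = 0.75952
t = 8: p = 0.75952 + (+0.01151) = 0.77103

0.771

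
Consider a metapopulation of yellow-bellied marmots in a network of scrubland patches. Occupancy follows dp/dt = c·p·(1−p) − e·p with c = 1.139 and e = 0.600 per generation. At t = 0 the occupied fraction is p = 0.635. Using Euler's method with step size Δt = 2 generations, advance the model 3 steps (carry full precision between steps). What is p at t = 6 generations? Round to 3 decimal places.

0.474

Update rule: p ← p + [c·p·(1−p) − e·p]·Δt with Δt = 2.
step 1: Δp = -0.23402, p = 0.40098
step 2: Δp = +0.06599, p = 0.46697
step 3: Δp = +0.00665, p = 0.47362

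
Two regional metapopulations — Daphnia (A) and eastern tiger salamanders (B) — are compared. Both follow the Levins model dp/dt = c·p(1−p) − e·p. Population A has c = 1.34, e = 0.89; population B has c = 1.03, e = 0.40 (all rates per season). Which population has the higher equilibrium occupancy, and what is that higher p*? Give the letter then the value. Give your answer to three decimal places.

A: p*_A = 1 − 0.89/1.34 = 0.3358.
B: p*_B = 1 − 0.40/1.03 = 0.6117.
B is higher at 0.6117.

B, 0.612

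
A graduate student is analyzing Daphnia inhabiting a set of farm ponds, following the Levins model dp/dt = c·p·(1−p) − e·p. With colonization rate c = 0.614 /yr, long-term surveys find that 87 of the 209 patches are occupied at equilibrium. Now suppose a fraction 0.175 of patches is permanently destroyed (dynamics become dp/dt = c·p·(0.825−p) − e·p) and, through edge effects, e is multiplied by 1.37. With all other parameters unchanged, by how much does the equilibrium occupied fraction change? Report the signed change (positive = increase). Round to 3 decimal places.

-0.391

Observed p* = 87/209 = 0.41627.
Balance c(1−p*) = e gives e = 0.614×(1 − 0.41627) = 0.35841.
New p* = 0.825 − e/c = 0.825 − 0.49102/0.61400 = 0.02529.
Δp* = 0.02529 − 0.41627 = -0.39098.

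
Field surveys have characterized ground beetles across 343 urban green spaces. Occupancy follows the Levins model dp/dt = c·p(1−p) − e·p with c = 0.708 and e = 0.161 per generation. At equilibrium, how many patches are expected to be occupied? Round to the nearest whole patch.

265

p* = 1 − e/c = 1 − 0.161/0.708 = 0.7726.
Expected occupied patches = N × p* = 343 × 0.7726 = 265.00 ≈ 265.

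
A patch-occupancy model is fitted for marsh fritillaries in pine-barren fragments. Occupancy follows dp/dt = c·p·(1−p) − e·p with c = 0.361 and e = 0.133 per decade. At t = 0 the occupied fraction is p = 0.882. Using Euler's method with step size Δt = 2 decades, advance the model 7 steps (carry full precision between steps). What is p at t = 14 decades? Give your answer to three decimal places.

Update rule: p ← p + [c·p·(1−p) − e·p]·Δt with Δt = 2.
t = 2: p = 0.88200 + (-0.15947) = 0.72253
t = 4: p = 0.72253 + (-0.04745) = 0.67508
t = 6: p = 0.67508 + (-0.02120) = 0.65388
t = 8: p = 0.65388 + (-0.01053) = 0.64335
t = 10: p = 0.64335 + (-0.00547) = 0.63788
t = 12: p = 0.63788 + (-0.00290) = 0.63498
t = 14: p = 0.63498 + (-0.00156) = 0.63342

0.633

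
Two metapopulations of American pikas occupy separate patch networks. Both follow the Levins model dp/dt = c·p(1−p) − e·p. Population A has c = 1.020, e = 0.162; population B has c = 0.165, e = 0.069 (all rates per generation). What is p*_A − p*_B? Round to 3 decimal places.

0.259

A: p*_A = 1 − 0.162/1.020 = 0.8412.
B: p*_B = 1 − 0.069/0.165 = 0.5818.
p*_A − p*_B = 0.8412 − 0.5818 = 0.2594.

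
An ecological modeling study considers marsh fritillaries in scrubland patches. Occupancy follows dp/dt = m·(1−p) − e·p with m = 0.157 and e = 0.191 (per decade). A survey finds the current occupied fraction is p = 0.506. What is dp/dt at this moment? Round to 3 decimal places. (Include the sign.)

-0.019

Colonization term: m·(1−p) = 0.157×0.4940 = 0.07756.
Extinction term: e·p = 0.09665.
dp/dt = 0.07756 − 0.09665 = -0.01909.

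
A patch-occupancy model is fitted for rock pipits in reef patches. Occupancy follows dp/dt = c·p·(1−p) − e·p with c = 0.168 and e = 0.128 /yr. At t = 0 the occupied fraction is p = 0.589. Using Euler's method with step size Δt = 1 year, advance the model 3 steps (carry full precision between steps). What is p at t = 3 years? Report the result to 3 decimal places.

Update rule: p ← p + [c·p·(1−p) − e·p]·Δt with Δt = 1.
  1  |  dp/dt·Δt = -0.034723  |  p_1 = 0.554277
  2  |  dp/dt·Δt = -0.029442  |  p_2 = 0.524835
  3  |  dp/dt·Δt = -0.025282  |  p_3 = 0.499552

0.500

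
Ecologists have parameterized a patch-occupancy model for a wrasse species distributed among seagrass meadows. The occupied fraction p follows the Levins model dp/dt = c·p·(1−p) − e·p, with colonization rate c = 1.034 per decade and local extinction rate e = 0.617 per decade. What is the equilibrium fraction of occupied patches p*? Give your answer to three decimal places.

At equilibrium, colonization balances extinction: c·p*·(1−p*) = e·p*.
So p* = 1 − e/c = 1 − 0.617/1.034 = 1 − 0.5967 = 0.4033.

0.403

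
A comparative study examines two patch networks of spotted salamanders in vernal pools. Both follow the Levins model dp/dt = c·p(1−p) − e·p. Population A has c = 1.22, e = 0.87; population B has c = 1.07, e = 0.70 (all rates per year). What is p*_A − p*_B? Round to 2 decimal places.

-0.06

A: p*_A = 1 − 0.87/1.22 = 0.2869.
B: p*_B = 1 − 0.70/1.07 = 0.3458.
p*_A − p*_B = 0.2869 − 0.3458 = -0.0589.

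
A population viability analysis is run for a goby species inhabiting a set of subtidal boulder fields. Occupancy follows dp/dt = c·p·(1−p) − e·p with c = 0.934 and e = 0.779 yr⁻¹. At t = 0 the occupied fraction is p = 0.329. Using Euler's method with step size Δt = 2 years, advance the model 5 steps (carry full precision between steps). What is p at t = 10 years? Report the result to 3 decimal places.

0.176

Update rule: p ← p + [c·p·(1−p) − e·p]·Δt with Δt = 2.
p: 0.32900 → 0.22880  (Δp = -0.10020)
p: 0.22880 → 0.20194  (Δp = -0.02686)
p: 0.20194 → 0.18836  (Δp = -0.01357)
p: 0.18836 → 0.18048  (Δp = -0.00789)
p: 0.18048 → 0.17558  (Δp = -0.00490)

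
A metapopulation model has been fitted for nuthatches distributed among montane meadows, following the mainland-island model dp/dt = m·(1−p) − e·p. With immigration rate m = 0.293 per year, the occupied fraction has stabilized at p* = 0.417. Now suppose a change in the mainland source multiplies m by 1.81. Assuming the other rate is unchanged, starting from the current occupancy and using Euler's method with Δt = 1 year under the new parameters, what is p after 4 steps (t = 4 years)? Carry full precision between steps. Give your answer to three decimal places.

Balance m(1−p*) = e·p* gives e = m(1−p*)/p* = 0.293×0.58300/0.41700 = 0.40964.
Starting from p₀ = 0.41700; update p ← p + (dp/dt)·Δt with the new parameters.
step 1: Δp = +0.13836, p = 0.55536
step 2: Δp = +0.00831, p = 0.56367
step 3: Δp = +0.00050, p = 0.56417
step 4: Δp = +0.00003, p = 0.56420

0.564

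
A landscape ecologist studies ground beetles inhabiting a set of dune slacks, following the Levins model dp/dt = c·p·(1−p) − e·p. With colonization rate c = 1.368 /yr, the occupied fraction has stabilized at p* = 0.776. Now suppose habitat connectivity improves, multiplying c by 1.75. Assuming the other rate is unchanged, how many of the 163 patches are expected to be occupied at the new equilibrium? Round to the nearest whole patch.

Balance c(1−p*) = e gives e = 1.368×(1 − 0.77600) = 0.30643.
New p* = 1 − e/c = 1 − 0.30643/2.39400 = 0.87200.
Expected occupied = 163 × 0.87200 = 142.14 ≈ 142.

142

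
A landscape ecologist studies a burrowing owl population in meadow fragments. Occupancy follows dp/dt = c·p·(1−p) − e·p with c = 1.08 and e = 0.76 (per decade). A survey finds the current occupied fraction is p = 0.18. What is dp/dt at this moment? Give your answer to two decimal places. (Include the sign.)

Colonization term: c·p·(1−p) = 1.08×0.18×0.8200 = 0.15941.
Extinction term: e·p = 0.13680.
dp/dt = 0.15941 − 0.13680 = 0.02261.

0.02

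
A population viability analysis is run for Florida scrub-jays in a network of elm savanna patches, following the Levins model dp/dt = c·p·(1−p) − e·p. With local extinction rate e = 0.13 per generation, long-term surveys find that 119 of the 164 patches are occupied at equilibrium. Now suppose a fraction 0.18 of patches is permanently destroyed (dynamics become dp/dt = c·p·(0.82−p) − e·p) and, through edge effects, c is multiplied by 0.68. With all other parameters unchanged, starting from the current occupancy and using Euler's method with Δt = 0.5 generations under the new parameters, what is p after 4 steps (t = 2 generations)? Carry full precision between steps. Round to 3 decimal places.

Observed p* = 119/164 = 0.72561.
Balance c(1−p*) = e gives c = e/(1 − 0.72561) = 0.13/0.27439 = 0.47378.
Starting from p₀ = 0.72561; update p ← p + (dp/dt)·Δt with the new parameters.
step 1: Δp = -0.03613, p = 0.68948
step 2: Δp = -0.03032, p = 0.65916
step 3: Δp = -0.02577, p = 0.63339
step 4: Δp = -0.02213, p = 0.61126

0.611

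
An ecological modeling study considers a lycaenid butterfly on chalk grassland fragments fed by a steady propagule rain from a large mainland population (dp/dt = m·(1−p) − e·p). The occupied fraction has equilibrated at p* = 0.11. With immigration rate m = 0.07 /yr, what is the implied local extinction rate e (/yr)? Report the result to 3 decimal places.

At equilibrium m(1−p*) = e·p*, so e = m(1−p*)/p*.
e = 0.07 × 0.8900 / 0.11 = 0.5664.

0.566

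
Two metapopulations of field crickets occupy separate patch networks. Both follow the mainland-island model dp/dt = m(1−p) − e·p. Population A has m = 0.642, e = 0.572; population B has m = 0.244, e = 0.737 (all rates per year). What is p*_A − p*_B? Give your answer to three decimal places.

A: p*_A = m/(m+e) = 0.642/1.2140 = 0.5288.
B: p*_B = 0.244/0.9810 = 0.2487.
p*_A − p*_B = 0.5288 − 0.2487 = 0.2801.

0.280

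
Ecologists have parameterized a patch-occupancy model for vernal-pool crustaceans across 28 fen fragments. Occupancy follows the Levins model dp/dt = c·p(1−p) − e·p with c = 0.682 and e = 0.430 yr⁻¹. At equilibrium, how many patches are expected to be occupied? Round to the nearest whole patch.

10

p* = 1 − e/c = 1 − 0.430/0.682 = 0.3695.
Expected occupied patches = N × p* = 28 × 0.3695 = 10.35 ≈ 10.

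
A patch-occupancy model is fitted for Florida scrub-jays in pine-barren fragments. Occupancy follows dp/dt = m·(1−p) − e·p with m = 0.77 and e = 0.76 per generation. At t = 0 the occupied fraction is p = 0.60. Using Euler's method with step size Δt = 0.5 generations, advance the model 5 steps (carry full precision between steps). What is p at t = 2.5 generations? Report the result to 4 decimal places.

Update rule: p ← p + [m·(1−p) − e·p]·Δt with Δt = 0.5.
p: 0.60000 → 0.52600  (Δp = -0.07400)
p: 0.52600 → 0.50861  (Δp = -0.01739)
p: 0.50861 → 0.50452  (Δp = -0.00409)
p: 0.50452 → 0.50356  (Δp = -0.00096)
p: 0.50356 → 0.50334  (Δp = -0.00023)

0.5033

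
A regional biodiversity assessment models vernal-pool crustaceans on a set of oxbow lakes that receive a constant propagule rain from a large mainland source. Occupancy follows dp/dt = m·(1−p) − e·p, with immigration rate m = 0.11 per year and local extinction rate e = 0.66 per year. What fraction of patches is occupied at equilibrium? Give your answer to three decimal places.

0.143

At equilibrium the propagule rain into empty patches balances local extinction: m(1−p*) = e·p*.
p* = m/(m+e) = 0.11/(0.11+0.66) = 0.11/0.7700 = 0.1429.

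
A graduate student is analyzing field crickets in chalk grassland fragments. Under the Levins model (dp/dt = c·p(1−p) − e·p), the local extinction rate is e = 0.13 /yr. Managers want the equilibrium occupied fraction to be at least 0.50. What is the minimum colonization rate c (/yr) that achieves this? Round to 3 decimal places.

0.260

p* = 1 − e/c ≥ 0.50 requires e/c ≤ 0.5000, i.e. c ≥ e/0.5000.
c_min = 0.13/0.5000 = 0.2600.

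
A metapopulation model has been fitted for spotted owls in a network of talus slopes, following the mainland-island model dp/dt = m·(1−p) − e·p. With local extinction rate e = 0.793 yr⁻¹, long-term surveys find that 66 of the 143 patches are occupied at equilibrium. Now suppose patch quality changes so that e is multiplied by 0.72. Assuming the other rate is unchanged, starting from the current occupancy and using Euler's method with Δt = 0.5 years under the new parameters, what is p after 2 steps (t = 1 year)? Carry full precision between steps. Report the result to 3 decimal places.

Observed p* = 66/143 = 0.46154.
Balance m(1−p*) = e·p* gives m = e·p*/(1−p*) = 0.793×0.46154/0.53846 = 0.67971.
Starting from p₀ = 0.46154; update p ← p + (dp/dt)·Δt with the new parameters.
step 1: Δp = +0.05124, p = 0.51278
step 2: Δp = +0.01920, p = 0.53198

0.532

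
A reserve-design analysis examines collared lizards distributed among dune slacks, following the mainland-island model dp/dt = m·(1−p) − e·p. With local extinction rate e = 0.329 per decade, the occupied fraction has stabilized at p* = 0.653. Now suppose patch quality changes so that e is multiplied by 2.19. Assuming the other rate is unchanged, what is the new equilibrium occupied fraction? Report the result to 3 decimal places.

Balance m(1−p*) = e·p* gives m = e·p*/(1−p*) = 0.329×0.65300/0.34700 = 0.61913.
New p* = m/(m+e) = 0.61913/(0.61913+0.72051) = 0.46216.

0.462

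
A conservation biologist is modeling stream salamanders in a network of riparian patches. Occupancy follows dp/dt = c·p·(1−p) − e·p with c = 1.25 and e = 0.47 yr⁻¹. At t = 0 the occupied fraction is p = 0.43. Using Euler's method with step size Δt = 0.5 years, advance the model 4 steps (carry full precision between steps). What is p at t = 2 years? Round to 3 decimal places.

Update rule: p ← p + [c·p·(1−p) − e·p]·Δt with Δt = 0.5.
p: 0.43000 → 0.48214  (Δp = +0.05214)
p: 0.48214 → 0.52489  (Δp = +0.04275)
p: 0.52489 → 0.55740  (Δp = +0.03251)
p: 0.55740 → 0.58060  (Δp = +0.02320)

0.581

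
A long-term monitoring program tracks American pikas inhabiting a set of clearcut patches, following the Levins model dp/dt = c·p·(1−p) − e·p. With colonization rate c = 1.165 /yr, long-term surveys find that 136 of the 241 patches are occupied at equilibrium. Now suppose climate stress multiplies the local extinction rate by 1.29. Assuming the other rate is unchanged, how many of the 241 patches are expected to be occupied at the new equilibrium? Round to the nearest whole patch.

Observed p* = 136/241 = 0.56432.
Balance c(1−p*) = e gives e = 1.165×(1 − 0.56432) = 0.50757.
New p* = 1 − e/c = 1 − 0.65477/1.16500 = 0.43797.
Expected occupied = 241 × 0.43797 = 105.55 ≈ 106.

106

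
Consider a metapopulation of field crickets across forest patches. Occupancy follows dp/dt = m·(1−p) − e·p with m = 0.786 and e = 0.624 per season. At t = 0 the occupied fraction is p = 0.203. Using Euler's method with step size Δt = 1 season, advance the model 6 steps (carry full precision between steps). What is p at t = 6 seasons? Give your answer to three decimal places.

Update rule: p ← p + [m·(1−p) − e·p]·Δt with Δt = 1.
p: 0.20300 → 0.70277  (Δp = +0.49977)
p: 0.70277 → 0.49786  (Δp = -0.20491)
p: 0.49786 → 0.58188  (Δp = +0.08401)
p: 0.58188 → 0.54743  (Δp = -0.03444)
p: 0.54743 → 0.56155  (Δp = +0.01412)
p: 0.56155 → 0.55576  (Δp = -0.00579)

0.556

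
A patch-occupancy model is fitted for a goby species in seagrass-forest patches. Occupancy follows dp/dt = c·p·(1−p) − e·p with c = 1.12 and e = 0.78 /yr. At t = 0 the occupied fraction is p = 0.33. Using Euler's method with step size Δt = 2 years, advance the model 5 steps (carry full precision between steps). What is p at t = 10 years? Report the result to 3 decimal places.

0.304

Update rule: p ← p + [c·p·(1−p) − e·p]·Δt with Δt = 2.
t = 2: p = 0.33000 + (-0.01954) = 0.31046
t = 4: p = 0.31046 + (-0.00479) = 0.30567
t = 6: p = 0.30567 + (-0.00144) = 0.30423
t = 8: p = 0.30423 + (-0.00045) = 0.30378
t = 10: p = 0.30378 + (-0.00014) = 0.30364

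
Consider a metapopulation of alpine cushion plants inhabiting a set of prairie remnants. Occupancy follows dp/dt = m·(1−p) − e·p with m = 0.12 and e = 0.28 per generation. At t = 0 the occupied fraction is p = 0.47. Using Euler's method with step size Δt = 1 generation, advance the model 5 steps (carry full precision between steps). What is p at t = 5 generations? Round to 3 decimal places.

Update rule: p ← p + [m·(1−p) − e·p]·Δt with Δt = 1.
p: 0.47000 → 0.40200  (Δp = -0.06800)
p: 0.40200 → 0.36120  (Δp = -0.04080)
p: 0.36120 → 0.33672  (Δp = -0.02448)
p: 0.33672 → 0.32203  (Δp = -0.01469)
p: 0.32203 → 0.31322  (Δp = -0.00881)

0.313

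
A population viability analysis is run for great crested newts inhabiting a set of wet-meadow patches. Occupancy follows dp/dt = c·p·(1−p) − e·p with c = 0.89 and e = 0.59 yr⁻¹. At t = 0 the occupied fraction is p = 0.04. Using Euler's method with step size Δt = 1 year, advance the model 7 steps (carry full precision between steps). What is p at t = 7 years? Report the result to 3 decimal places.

Update rule: p ← p + [c·p·(1−p) − e·p]·Δt with Δt = 1.
step 1: Δp = +0.01058, p = 0.05058
step 2: Δp = +0.01290, p = 0.06347
step 3: Δp = +0.01546, p = 0.07893
step 4: Δp = +0.01813, p = 0.09706
step 5: Δp = +0.02073, p = 0.11780
step 6: Δp = +0.02299, p = 0.14079
step 7: Δp = +0.02460, p = 0.16538

0.165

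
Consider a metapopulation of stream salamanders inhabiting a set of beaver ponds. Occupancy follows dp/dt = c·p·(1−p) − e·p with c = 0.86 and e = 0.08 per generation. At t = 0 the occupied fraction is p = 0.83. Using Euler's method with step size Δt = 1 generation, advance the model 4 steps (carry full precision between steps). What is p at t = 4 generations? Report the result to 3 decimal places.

Update rule: p ← p + [c·p·(1−p) − e·p]·Δt with Δt = 1.
t = 1: p = 0.83000 + (+0.05495) = 0.88495
t = 2: p = 0.88495 + (+0.01677) = 0.90171
t = 3: p = 0.90171 + (+0.00408) = 0.90579
t = 4: p = 0.90579 + (+0.00092) = 0.90672

0.907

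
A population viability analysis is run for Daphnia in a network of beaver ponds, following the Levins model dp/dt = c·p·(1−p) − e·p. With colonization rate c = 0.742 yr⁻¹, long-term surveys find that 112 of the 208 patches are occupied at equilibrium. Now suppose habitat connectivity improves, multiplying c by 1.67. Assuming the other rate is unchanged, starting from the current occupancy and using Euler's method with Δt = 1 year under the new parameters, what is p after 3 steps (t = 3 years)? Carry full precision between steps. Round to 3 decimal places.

Observed p* = 112/208 = 0.53846.
Balance c(1−p*) = e gives e = 0.742×(1 − 0.53846) = 0.34246.
Starting from p₀ = 0.53846; update p ← p + (dp/dt)·Δt with the new parameters.
p: 0.53846 → 0.66201  (Δp = +0.12355)
p: 0.66201 → 0.71256  (Δp = +0.05055)
p: 0.71256 → 0.72233  (Δp = +0.00978)

0.722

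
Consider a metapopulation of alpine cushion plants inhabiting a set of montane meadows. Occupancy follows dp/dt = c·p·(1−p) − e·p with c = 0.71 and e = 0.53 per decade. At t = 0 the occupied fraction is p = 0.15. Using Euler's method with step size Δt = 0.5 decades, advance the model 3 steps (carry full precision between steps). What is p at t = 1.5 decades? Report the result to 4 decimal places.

0.1662

Update rule: p ← p + [c·p·(1−p) − e·p]·Δt with Δt = 0.5.
  1  |  dp/dt·Δt = +0.005512  |  p_1 = 0.155512
  2  |  dp/dt·Δt = +0.005411  |  p_2 = 0.160923
  3  |  dp/dt·Δt = +0.005290  |  p_3 = 0.166213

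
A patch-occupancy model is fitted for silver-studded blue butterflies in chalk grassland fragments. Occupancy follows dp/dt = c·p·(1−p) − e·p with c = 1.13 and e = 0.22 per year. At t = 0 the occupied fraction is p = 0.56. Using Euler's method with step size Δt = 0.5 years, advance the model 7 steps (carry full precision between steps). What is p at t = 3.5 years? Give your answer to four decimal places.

Update rule: p ← p + [c·p·(1−p) − e·p]·Δt with Δt = 0.5.
  1  |  dp/dt·Δt = +0.077616  |  p_1 = 0.637616
  2  |  dp/dt·Δt = +0.060412  |  p_2 = 0.698028
  3  |  dp/dt·Δt = +0.042310  |  p_3 = 0.740339
  4  |  dp/dt·Δt = +0.027177  |  p_4 = 0.767515
  5  |  dp/dt·Δt = +0.016389  |  p_5 = 0.783905
  6  |  dp/dt·Δt = +0.009480  |  p_6 = 0.793385
  7  |  dp/dt·Δt = +0.005345  |  p_7 = 0.798731

0.7987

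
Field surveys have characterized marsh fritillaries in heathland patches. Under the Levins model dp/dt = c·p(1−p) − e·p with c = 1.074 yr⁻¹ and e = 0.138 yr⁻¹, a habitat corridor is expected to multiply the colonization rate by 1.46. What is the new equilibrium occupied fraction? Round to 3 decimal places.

Before: p* = 1 − 0.138/1.074 = 0.8715.
After the change, c = 1.56804, e = 0.138, so p* = 1 − 0.138/1.56804 = 0.9120.

0.912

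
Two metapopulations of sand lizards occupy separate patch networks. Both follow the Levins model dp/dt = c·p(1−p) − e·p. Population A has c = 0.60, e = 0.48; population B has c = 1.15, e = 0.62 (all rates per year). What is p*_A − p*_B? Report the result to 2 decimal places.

A: p*_A = 1 − 0.48/0.60 = 0.2000.
B: p*_B = 1 − 0.62/1.15 = 0.4609.
p*_A − p*_B = 0.2000 − 0.4609 = -0.2609.

-0.26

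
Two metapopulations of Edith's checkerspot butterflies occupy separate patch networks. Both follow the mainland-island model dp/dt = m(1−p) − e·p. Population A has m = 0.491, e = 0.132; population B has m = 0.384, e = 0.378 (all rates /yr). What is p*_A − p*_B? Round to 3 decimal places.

A: p*_A = m/(m+e) = 0.491/0.6230 = 0.7881.
B: p*_B = 0.384/0.7620 = 0.5039.
p*_A − p*_B = 0.7881 − 0.5039 = 0.2842.

0.284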